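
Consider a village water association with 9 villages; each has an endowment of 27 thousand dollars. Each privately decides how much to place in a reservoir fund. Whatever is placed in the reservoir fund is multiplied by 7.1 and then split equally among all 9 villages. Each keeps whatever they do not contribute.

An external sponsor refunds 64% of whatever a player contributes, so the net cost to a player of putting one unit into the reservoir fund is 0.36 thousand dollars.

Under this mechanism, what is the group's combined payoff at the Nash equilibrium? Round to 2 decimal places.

With the mechanism, a contributed unit returns (7.1/9) / 0.36 = 2.1914 per unit of net cost to the contributor — now above 1 — so contributing fully is weakly dominant for every player.
At the Nash equilibrium everyone contributes 27. Group total payoff = 9 × (27 × 0.64 + 7.1 × 27) = 1880.82.

1880.82 thousand dollars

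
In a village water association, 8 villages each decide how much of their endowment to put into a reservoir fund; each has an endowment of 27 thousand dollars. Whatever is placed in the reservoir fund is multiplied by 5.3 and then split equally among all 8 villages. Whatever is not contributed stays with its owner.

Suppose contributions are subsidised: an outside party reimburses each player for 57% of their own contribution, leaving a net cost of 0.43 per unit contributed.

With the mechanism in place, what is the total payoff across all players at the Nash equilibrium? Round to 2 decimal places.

With the mechanism, a contributed unit returns (5.3/8) / 0.43 = 1.5407 per unit of net cost to the contributor — now above 1 — so contributing fully is weakly dominant for every player.
So the Nash equilibrium is full contribution by all 8; the group earns 8 × (27 × 0.57 + 5.3 × 27) = 1267.92.

1267.92 thousand dollars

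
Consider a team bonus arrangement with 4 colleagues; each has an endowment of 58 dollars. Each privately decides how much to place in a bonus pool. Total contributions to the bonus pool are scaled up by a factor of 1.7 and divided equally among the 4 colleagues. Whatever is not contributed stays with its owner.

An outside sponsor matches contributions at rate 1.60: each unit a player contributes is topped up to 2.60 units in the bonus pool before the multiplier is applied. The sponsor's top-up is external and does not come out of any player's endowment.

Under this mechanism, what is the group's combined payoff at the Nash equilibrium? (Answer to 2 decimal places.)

Under the mechanism each unit contributed yields 1.7 × 2.60 / 4 = 1.1050 back to its contributor per unit of net cost, which exceeds 1, making full contribution the dominant choice for everyone.
At the Nash equilibrium everyone contributes 58. Group total payoff = 1.7 × 2.60 × 232 = 1025.44.

1025.44 dollars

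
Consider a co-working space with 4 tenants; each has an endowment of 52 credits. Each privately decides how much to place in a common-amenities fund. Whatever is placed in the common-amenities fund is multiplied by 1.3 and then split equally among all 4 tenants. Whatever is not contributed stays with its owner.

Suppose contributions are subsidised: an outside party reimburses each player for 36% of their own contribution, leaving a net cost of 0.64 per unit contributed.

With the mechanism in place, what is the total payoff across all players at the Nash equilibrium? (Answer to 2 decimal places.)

With the mechanism, a contributed unit returns (1.3/4) / 0.64 = 0.5078 per unit of net cost — still below 1 — so contributing 0 remains dominant for every player.
Everyone keeps their endowment and the group total is 4 × 52 = 208.

208.00 credits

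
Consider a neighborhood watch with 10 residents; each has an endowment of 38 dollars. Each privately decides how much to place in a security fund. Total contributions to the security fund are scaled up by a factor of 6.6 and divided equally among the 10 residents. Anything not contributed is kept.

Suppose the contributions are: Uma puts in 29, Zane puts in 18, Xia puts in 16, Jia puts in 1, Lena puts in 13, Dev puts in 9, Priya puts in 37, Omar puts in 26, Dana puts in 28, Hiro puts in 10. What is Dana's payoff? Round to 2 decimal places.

Total contributed: 29 + 18 + 16 + 1 + 13 + 9 + 37 + 26 + 28 + 10 = 187.
Each receives 6.6 × 187 / 10 = 123.42 from the security fund.
Dana keeps 38 − 28 = 10, so Dana's payoff is 10 + 123.42 = 133.42.

133.42 dollars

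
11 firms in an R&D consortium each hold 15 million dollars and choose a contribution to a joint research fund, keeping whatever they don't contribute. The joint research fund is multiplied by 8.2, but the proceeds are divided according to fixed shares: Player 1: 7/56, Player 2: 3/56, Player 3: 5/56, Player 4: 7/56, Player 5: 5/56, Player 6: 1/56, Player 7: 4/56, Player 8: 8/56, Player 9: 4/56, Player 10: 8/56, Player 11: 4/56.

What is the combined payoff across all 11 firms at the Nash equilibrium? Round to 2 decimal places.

Each unit j contributes comes back to j as 8.2 × (j's share), so j prefers to contribute only if that share exceeds 1/8.2 = 0.1220; otherwise keeping the unit dominates.
Player 1, Player 4, Player 8 and Player 10 clear that bar, contributing 15 each; the remaining 7 contribute 0. Total contributed: 60.
The joint research fund pays out 8.2 × 60 = 492.00 in total (split across the unequal shares, but the aggregate is all that matters for the group sum).
The 7 free-riders keep 15 each, adding 105. Group total = 105 + 492.00 = 597.00.

597.00 million dollars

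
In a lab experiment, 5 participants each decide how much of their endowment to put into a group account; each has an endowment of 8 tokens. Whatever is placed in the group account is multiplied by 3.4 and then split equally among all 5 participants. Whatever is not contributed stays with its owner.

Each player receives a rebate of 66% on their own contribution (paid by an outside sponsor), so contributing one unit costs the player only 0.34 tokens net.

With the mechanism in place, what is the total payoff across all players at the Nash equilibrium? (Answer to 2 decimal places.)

162.40 tokens

With the mechanism, a contributed unit returns (3.4/5) / 0.34 = 2.0000 per unit of net cost to the contributor — now above 1 — so contributing fully is weakly dominant for every player.
At the Nash equilibrium everyone contributes 8. Group total payoff = 5 × (8 × 0.66 + 3.4 × 8) = 162.40.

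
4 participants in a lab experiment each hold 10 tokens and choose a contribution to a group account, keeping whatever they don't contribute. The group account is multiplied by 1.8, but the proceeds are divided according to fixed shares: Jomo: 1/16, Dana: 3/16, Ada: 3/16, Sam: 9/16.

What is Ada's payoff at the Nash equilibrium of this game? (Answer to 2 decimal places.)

13.38 tokens

A player with share s gets back 1.8·s per unit contributed, so full contribution is dominant for anyone with s > 1/1.8 = 0.5556 and zero contribution is dominant for anyone below.
The only share above 0.5556 is Sam's 9/16, contributing 10; the remaining 3 contribute 0. Total contributed: 10.
Ada keeps 10 and receives 1.8 × 10 × 3/16 = 3.38 from the group account, for a payoff of 13.38.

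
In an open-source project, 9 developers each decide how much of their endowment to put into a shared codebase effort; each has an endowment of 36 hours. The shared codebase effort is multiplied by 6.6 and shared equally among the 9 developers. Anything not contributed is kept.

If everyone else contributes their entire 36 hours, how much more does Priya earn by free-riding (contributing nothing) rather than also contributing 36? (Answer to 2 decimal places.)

9.60 hours

Switching from a contribution of 36 to 0 lets Priya keep an extra 36 hours, but lowers the shared codebase effort by 36, which costs Priya their own share of that drop: 6.6/9 × 36 = 26.40.
Net gain = 36 − 26.40 = 9.60. The private return per contributed unit (0.7333) is below 1, so free-riding is indeed the best response regardless of what the others do.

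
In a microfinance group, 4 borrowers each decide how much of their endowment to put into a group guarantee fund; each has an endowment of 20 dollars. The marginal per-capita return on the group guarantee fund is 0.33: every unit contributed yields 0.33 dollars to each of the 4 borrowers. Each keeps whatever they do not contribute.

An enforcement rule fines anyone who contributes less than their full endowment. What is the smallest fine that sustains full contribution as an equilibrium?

13.40 dollars

Given the others contribute fully, the best deviation is to contribute 0 (any partial contribution still incurs the fine and gives up units whose private return 0.33 is below 1).
Deviating from 20 to 0 saves 20 dollars but forfeits the deviator's share of the drop in the group guarantee fund: 0.33 × 20 = 6.60.
So the deviation gain is 20 − 6.60 = 13.40, and the fine must be at least 13.40 dollars to wipe it out.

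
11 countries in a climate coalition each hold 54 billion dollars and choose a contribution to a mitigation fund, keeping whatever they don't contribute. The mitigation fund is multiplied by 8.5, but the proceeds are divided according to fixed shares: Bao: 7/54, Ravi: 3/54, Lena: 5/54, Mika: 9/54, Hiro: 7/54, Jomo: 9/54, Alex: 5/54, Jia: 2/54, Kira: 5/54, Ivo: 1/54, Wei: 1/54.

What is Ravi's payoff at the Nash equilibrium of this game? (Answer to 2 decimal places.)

Player j's private return per contributed unit is 8.5 × (j's share). Contributing is weakly dominant for j when that share is at least 1/8.5 = 0.1176, and contributing 0 is dominant otherwise.
Bao, Mika, Hiro and Jomo clear that bar, contributing 54 each; the remaining 7 contribute 0. Total contributed: 216.
Ravi keeps 54 and receives 8.5 × 216 × 3/54 = 102.00 from the mitigation fund, for a payoff of 156.00.

156.00 billion dollars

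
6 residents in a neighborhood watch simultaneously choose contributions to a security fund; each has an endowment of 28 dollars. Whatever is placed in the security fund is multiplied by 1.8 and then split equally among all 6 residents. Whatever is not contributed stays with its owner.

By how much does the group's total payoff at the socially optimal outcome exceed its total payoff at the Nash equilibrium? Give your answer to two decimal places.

134.40 dollars

Each contributed unit returns 1.8/6 = 0.3000 to its contributor — below 1 — so contributing 0 is dominant for every player. At the Nash equilibrium everyone keeps their 28, and the group total is 6 × 28 = 168.
Each contributed unit returns 1.800 to the group as a whole (0.3000 to each of 6 players), which exceeds 1, so the social optimum is full contribution: group total = 1.800 × 168 = 302.40.
Efficiency loss = 302.40 − 168 = 134.40.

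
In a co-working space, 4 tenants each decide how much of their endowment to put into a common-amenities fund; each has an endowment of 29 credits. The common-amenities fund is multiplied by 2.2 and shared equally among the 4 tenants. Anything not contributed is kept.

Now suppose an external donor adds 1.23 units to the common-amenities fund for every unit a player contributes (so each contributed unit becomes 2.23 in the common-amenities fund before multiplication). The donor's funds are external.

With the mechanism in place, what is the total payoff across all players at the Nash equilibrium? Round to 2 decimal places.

With the mechanism, a contributed unit returns 2.2 × 2.23 / 4 = 1.2265 per unit of net cost to the contributor — now above 1 — so contributing fully is weakly dominant for every player.
At the Nash equilibrium everyone contributes 29. Group total payoff = 2.2 × 2.23 × 116 = 569.10.

569.10 credits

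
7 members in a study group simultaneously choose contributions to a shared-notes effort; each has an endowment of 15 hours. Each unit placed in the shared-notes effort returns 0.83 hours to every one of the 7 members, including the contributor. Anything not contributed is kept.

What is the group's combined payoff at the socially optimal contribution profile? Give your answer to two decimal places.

Each contributed unit returns 5.810 to the group as a whole (0.83 to each of 7 players), which exceeds 1, so the social optimum is full contribution: group total = 5.810 × 105 = 610.05.

610.05 hours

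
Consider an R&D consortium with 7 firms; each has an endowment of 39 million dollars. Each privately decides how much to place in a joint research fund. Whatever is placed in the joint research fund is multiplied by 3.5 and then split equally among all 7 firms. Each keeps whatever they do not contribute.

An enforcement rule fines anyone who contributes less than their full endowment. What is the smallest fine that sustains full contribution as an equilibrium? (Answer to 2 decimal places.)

Given the others contribute fully, the best deviation is to contribute 0 (any partial contribution still incurs the fine and gives up units whose private return 0.5000 is below 1).
Deviating from 39 to 0 saves 39 million dollars but forfeits the deviator's share of the drop in the joint research fund: 3.5/7 × 39 = 19.50.
So the deviation gain is 39 − 19.50 = 19.50, and the fine must be at least 19.50 million dollars to wipe it out.

19.50 million dollars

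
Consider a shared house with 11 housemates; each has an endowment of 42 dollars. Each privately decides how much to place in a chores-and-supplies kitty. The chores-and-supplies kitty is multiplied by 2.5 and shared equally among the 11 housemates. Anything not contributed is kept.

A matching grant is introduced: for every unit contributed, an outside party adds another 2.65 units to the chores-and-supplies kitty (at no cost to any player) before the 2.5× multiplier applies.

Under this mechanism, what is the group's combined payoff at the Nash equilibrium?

462.00 dollars

The effective private return is 2.5 × 3.65 / 11 = 0.8295, which is still under 1, so the mechanism doesn't change anyone's dominant strategy: zero contribution.
Everyone keeps their endowment and the group total is 11 × 42 = 462.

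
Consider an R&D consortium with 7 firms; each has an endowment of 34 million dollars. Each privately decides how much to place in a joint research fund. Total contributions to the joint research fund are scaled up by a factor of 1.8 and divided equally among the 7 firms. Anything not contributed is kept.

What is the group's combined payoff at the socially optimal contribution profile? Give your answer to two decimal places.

Each contributed unit returns 1.800 to the group as a whole (0.2571 to each of 7 players), which exceeds 1, so the social optimum is full contribution: group total = 1.800 × 238 = 428.40.

428.40 million dollars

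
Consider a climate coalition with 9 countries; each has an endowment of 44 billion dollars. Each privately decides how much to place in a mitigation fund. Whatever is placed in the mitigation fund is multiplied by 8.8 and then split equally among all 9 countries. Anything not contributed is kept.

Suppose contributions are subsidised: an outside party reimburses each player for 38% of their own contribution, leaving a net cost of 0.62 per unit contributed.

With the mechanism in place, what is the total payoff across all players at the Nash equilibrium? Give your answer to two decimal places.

3635.28 billion dollars

Under the mechanism each unit contributed yields (8.8/9) / 0.62 = 1.5771 back to its contributor per unit of net cost, which exceeds 1, making full contribution the dominant choice for everyone.
So the Nash equilibrium is full contribution by all 9; the group earns 9 × (44 × 0.38 + 8.8 × 44) = 3635.28.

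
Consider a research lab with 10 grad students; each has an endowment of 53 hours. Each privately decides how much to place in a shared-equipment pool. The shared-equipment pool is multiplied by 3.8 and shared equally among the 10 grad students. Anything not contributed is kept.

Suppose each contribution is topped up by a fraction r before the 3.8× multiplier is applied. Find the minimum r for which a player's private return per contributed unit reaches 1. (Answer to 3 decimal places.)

1.632

With matching at rate r, one contributed unit becomes (1 + r) in the shared-equipment pool and returns 3.8 × (1 + r) / 10 to the contributor.
Setting this equal to 1: 1 + r = 10/3.8 = 2.6316.
So the minimum matching rate is r = 2.6316 − 1 = 1.632.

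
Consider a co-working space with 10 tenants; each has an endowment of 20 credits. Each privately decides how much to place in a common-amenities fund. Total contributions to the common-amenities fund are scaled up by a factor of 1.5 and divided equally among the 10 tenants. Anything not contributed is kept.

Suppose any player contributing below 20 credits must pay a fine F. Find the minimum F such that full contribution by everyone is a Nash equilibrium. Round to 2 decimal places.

17.00 credits

Given the others contribute fully, the best deviation is to contribute 0 (any partial contribution still incurs the fine and gives up units whose private return 0.1500 is below 1).
Deviating from 20 to 0 saves 20 credits but forfeits the deviator's share of the drop in the common-amenities fund: 1.5/10 × 20 = 3.00.
So the deviation gain is 20 − 3.00 = 17.00, and the fine must be at least 17.00 credits to wipe it out.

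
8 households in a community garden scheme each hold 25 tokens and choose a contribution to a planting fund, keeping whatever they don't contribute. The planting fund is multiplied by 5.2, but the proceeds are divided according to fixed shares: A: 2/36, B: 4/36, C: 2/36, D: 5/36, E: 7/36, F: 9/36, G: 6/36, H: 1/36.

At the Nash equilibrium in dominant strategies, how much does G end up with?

For player j, contributing a unit is worthwhile iff 5.2 × (j's share) ≥ 1, i.e. iff j's share is at least 0.1923.
E and F are above the threshold, contributing 25 each; the remaining 6 contribute 0. Total contributed: 50.
G keeps 25 and receives 5.2 × 50 × 6/36 = 43.33 from the planting fund, for a payoff of 68.33.

68.33 tokens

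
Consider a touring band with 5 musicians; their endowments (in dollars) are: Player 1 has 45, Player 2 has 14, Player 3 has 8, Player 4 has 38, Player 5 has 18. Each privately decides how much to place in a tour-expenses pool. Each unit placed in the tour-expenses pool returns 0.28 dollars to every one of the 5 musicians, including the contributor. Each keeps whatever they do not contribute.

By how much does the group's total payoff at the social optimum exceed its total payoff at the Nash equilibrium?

The private return per contributed unit is 0.28 < 1 for everyone, so the Nash equilibrium is zero contribution and the group total is Σ E_j = 45 + 14 + 8 + 38 + 18 = 123.
Each contributed unit returns 1.400 to the group, so the social optimum is full contribution by everyone: group total = 1.400 × 123 = 172.20.
Efficiency loss = (1.400 − 1) × 123 = 49.20.

49.20 dollars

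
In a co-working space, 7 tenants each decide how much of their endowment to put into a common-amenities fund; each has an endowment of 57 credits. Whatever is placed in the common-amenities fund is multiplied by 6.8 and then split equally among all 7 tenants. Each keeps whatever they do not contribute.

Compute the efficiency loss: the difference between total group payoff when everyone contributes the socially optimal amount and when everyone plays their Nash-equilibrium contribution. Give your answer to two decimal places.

Each contributed unit returns 6.8/7 = 0.9714 to its contributor — below 1 — so contributing 0 is dominant for every player. At the Nash equilibrium everyone keeps their 57, and the group total is 7 × 57 = 399.
Each contributed unit returns 6.800 to the group as a whole (0.9714 to each of 7 players), which exceeds 1, so the social optimum is full contribution: group total = 6.800 × 399 = 2713.20.
Efficiency loss = 2713.20 − 399 = 2314.20.

2314.20 credits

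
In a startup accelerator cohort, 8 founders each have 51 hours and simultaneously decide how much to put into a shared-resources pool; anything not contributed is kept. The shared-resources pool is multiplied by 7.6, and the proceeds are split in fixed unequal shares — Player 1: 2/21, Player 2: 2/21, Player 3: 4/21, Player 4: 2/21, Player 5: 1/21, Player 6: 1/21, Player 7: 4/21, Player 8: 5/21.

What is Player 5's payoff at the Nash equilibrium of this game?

106.37 hours

Each unit j contributes comes back to j as 7.6 × (j's share), so j prefers to contribute only if that share exceeds 1/7.6 = 0.1316; otherwise keeping the unit dominates.
Player 3, Player 7 and Player 8 clear that bar, contributing 51 each; the remaining 5 contribute 0. Total contributed: 153.
Player 5 keeps 51 and receives 7.6 × 153 × 1/21 = 55.37 from the shared-resources pool, for a payoff of 106.37.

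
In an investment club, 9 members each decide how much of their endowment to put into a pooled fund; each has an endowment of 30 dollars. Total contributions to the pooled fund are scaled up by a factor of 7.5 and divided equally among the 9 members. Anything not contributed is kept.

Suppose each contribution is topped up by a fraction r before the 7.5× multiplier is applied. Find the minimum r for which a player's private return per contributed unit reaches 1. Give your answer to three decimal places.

0.200

With matching at rate r, one contributed unit becomes (1 + r) in the pooled fund and returns 7.5 × (1 + r) / 9 to the contributor.
Setting this equal to 1: 1 + r = 9/7.5 = 1.2000.
So the minimum matching rate is r = 1.2000 − 1 = 0.200.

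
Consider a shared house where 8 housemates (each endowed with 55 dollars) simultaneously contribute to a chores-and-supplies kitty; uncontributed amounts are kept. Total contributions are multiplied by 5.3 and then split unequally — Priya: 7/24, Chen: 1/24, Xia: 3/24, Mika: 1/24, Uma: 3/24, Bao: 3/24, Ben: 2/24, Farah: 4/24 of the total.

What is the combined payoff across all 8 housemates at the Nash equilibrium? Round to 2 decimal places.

For player j, contributing a unit is worthwhile iff 5.3 × (j's share) ≥ 1, i.e. iff j's share is at least 0.1887.
Priya alone (share 7/24) is above the threshold, contributing 55; the remaining 7 contribute 0. Total contributed: 55.
The chores-and-supplies kitty pays out 5.3 × 55 = 291.50 in total (split across the unequal shares, but the aggregate is all that matters for the group sum).
The 7 free-riders keep 55 each, adding 385. Group total = 385 + 291.50 = 676.50.

676.50 dollars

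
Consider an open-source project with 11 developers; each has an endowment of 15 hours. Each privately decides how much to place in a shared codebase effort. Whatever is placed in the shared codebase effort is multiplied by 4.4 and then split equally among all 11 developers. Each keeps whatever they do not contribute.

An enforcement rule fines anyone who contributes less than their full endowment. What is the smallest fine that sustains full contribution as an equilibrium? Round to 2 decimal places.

Given the others contribute fully, the best deviation is to contribute 0 (any partial contribution still incurs the fine and gives up units whose private return 0.4000 is below 1).
Deviating from 15 to 0 saves 15 hours but forfeits the deviator's share of the drop in the shared codebase effort: 4.4/11 × 15 = 6.00.
So the deviation gain is 15 − 6.00 = 9.00, and the fine must be at least 9.00 hours to wipe it out.

9.00 hours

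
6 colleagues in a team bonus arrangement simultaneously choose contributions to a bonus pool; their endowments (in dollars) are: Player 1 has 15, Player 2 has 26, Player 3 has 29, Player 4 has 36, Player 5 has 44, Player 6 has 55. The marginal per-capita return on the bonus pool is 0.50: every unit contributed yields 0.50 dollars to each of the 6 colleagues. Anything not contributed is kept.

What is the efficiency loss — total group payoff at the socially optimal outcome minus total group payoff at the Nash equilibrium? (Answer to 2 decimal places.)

410.00 dollars

The private return per contributed unit is 0.50 < 1 for everyone, so the Nash equilibrium is zero contribution and the group total is Σ E_j = 15 + 26 + 29 + 36 + 44 + 55 = 205.
Each contributed unit returns 3.000 to the group, so the social optimum is full contribution by everyone: group total = 3.000 × 205 = 615.00.
Efficiency loss = (3.000 − 1) × 205 = 410.00.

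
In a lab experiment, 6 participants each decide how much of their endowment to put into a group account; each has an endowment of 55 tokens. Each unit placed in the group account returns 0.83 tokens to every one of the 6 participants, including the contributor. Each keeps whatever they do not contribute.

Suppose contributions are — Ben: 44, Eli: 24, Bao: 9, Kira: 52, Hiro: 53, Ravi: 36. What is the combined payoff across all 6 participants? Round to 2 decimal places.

Total contributed: 44 + 24 + 9 + 52 + 53 + 36 = 218; total kept: 6 × 55 − 218 = 112.
The group account pays out 0.83 × 6 × 218 = 1085.64 in aggregate.
Group total = 112 + 1085.64 = 1197.64.

1197.64 tokens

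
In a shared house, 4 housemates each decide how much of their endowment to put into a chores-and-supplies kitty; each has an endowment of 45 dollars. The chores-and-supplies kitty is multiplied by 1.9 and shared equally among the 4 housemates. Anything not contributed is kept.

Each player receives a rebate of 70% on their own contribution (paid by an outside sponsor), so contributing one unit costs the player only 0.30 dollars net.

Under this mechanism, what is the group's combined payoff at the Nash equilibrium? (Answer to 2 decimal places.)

468.00 dollars

Under the mechanism each unit contributed yields (1.9/4) / 0.30 = 1.5833 back to its contributor per unit of net cost, which exceeds 1, making full contribution the dominant choice for everyone.
So the Nash equilibrium is full contribution by all 4; the group earns 4 × (45 × 0.70 + 1.9 × 45) = 468.00.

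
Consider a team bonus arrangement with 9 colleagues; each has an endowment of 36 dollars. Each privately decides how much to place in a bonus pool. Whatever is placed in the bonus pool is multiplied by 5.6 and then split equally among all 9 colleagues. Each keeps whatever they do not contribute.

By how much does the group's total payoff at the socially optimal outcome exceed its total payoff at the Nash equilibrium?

1490.40 dollars

Each contributed unit returns 5.6/9 = 0.6222 to its contributor — below 1 — so contributing 0 is dominant for every player. At the Nash equilibrium everyone keeps their 36, and the group total is 9 × 36 = 324.
Each contributed unit returns 5.600 to the group as a whole (0.6222 to each of 9 players), which exceeds 1, so the social optimum is full contribution: group total = 5.600 × 324 = 1814.40.
Efficiency loss = 1814.40 − 324 = 1490.40.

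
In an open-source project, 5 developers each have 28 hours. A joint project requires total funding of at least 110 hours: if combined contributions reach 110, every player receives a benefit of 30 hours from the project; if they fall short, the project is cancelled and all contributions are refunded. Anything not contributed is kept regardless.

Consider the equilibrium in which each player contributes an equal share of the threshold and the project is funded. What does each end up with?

36 hours

Equal share of the threshold: 110/5 = 22.
At this profile no one gains by cutting their contribution: any cut drops the total below 110, the project is cancelled, contributions are refunded, and the deviator ends with 28, which is less than 28 − 22 + 30 = 36. Contributing more than 22 just wastes the excess. So contributing exactly 22 is a best response.
Each player's payoff: 28 − 22 + 30 = 36.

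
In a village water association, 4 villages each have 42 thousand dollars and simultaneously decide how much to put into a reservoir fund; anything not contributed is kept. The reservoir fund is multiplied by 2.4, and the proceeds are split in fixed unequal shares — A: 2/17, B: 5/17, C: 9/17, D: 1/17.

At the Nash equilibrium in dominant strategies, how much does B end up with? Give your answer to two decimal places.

71.65 thousand dollars

For player j, contributing a unit is worthwhile iff 2.4 × (j's share) ≥ 1, i.e. iff j's share is at least 0.4167.
Only C (9/17) clears that bar, contributing 42; the remaining 3 contribute 0. Total contributed: 42.
B keeps 42 and receives 2.4 × 42 × 5/17 = 29.65 from the reservoir fund, for a payoff of 71.65.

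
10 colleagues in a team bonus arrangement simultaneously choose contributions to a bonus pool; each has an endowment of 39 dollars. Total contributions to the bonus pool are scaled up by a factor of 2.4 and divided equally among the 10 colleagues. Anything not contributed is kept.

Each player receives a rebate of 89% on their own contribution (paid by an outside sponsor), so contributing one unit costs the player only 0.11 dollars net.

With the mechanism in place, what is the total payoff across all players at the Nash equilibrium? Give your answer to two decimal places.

With the mechanism, a contributed unit returns (2.4/10) / 0.11 = 2.1818 per unit of net cost to the contributor — now above 1 — so contributing fully is weakly dominant for every player.
So the Nash equilibrium is full contribution by all 10; the group earns 10 × (39 × 0.89 + 2.4 × 39) = 1283.10.

1283.10 dollars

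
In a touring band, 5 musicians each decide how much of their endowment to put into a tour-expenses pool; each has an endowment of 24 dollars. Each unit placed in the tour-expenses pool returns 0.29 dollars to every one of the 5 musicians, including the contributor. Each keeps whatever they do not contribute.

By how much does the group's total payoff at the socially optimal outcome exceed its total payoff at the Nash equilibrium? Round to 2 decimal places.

The private return per contributed unit is 0.29 < 1, so contributing 0 is dominant for every player. At the Nash equilibrium everyone keeps their 24, and the group total is 5 × 24 = 120.
Each contributed unit returns 1.450 to the group as a whole (0.29 to each of 5 players), which exceeds 1, so the social optimum is full contribution: group total = 1.450 × 120 = 174.00.
Efficiency loss = 174.00 − 120 = 54.00.

54.00 dollars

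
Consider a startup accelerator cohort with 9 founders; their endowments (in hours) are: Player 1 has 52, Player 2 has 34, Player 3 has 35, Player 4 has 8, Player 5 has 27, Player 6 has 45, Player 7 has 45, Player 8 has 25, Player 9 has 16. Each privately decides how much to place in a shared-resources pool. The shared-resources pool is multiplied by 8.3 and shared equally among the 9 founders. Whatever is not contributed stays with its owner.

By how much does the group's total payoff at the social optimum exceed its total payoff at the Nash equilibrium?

2095.10 hours

The private return per contributed unit is 8.3/9 = 0.9222 < 1 for every player regardless of endowment, so the Nash equilibrium is zero contribution and the group total is Σ E_j = 52 + 34 + 35 + 8 + 27 + 45 + 45 + 25 + 16 = 287.
Each contributed unit returns 8.300 to the group, so the social optimum is full contribution by everyone: group total = 8.300 × 287 = 2382.10.
Efficiency loss = (8.300 − 1) × 287 = 2095.10.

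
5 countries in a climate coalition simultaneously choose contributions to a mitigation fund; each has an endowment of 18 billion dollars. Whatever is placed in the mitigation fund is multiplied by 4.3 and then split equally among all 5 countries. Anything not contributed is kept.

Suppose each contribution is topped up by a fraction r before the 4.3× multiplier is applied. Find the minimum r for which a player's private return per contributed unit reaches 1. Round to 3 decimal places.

0.163

With matching at rate r, one contributed unit becomes (1 + r) in the mitigation fund and returns 4.3 × (1 + r) / 5 to the contributor.
Setting this equal to 1: 1 + r = 5/4.3 = 1.1628.
So the minimum matching rate is r = 1.1628 − 1 = 0.163.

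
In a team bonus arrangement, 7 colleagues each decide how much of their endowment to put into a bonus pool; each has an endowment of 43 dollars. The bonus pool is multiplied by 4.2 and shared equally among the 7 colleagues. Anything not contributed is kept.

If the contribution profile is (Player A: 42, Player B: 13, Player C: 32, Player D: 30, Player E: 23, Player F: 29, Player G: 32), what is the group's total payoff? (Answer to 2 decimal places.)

944.20 dollars

Total contributed: 42 + 13 + 32 + 30 + 23 + 29 + 32 = 201; total kept: 7 × 43 − 201 = 100.
The bonus pool pays out 4.2 × 201 = 844.20 in aggregate.
Group total = 100 + 844.20 = 944.20.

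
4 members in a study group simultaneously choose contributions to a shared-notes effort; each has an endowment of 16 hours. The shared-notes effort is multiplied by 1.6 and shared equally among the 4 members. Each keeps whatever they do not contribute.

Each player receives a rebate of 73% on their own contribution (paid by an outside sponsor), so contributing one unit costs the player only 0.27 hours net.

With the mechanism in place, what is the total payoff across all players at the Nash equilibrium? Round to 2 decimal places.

149.12 hours

Under the mechanism each unit contributed yields (1.6/4) / 0.27 = 1.4815 back to its contributor per unit of net cost, which exceeds 1, making full contribution the dominant choice for everyone.
So the Nash equilibrium is full contribution by all 4; the group earns 4 × (16 × 0.73 + 1.6 × 16) = 149.12.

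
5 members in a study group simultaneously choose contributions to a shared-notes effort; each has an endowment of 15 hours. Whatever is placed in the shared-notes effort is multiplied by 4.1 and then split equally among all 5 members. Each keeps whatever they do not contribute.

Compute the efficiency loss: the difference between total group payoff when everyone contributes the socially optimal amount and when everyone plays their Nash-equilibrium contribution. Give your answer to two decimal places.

Each contributed unit returns 4.1/5 = 0.8200 to its contributor — below 1 — so contributing 0 is dominant for every player. At the Nash equilibrium everyone keeps their 15, and the group total is 5 × 15 = 75.
Each contributed unit returns 4.100 to the group as a whole (0.8200 to each of 5 players), which exceeds 1, so the social optimum is full contribution: group total = 4.100 × 75 = 307.50.
Efficiency loss = 307.50 − 75 = 232.50.

232.50 hours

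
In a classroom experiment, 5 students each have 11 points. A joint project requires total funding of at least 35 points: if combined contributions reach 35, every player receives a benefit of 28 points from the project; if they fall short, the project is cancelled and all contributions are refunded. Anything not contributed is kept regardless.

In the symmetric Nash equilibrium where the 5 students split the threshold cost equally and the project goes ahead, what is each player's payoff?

32 points

Equal share of the threshold: 35/5 = 7.
At this profile no one gains by cutting their contribution: any cut drops the total below 35, the project is cancelled, contributions are refunded, and the deviator ends with 11, which is less than 11 − 7 + 28 = 32. Contributing more than 7 just wastes the excess. So contributing exactly 7 is a best response.
Each player's payoff: 11 − 7 + 28 = 32.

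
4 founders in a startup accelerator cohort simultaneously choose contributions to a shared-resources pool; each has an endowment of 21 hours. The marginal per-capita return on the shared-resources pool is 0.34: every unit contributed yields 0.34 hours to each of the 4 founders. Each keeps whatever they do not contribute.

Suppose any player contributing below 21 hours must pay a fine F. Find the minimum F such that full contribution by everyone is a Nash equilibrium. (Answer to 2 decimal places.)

13.86 hours

Given the others contribute fully, the best deviation is to contribute 0 (any partial contribution still incurs the fine and gives up units whose private return 0.34 is below 1).
Deviating from 21 to 0 saves 21 hours but forfeits the deviator's share of the drop in the shared-resources pool: 0.34 × 21 = 7.14.
So the deviation gain is 21 − 7.14 = 13.86, and the fine must be at least 13.86 hours to wipe it out.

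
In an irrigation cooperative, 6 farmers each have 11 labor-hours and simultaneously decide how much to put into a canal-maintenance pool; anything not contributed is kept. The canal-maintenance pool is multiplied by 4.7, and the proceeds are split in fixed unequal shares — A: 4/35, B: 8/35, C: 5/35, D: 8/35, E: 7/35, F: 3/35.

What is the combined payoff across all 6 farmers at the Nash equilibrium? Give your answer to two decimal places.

Player j's private return per contributed unit is 4.7 × (j's share). Contributing is weakly dominant for j when that share is at least 1/4.7 = 0.2128, and contributing 0 is dominant otherwise.
B and D clear that bar, contributing 11 each; the remaining 4 contribute 0. Total contributed: 22.
The canal-maintenance pool pays out 4.7 × 22 = 103.40 in total (split across the unequal shares, but the aggregate is all that matters for the group sum).
The 4 free-riders keep 11 each, adding 44. Group total = 44 + 103.40 = 147.40.

147.40 labor-hours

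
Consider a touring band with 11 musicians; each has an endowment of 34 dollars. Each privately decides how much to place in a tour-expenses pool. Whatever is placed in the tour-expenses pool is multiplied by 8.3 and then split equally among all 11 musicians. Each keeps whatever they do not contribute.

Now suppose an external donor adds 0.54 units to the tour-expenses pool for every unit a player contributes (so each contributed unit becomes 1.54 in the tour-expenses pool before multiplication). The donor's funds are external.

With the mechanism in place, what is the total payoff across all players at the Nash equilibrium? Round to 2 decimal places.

4780.47 dollars

With the mechanism, a contributed unit returns 8.3 × 1.54 / 11 = 1.1620 per unit of net cost to the contributor — now above 1 — so contributing fully is weakly dominant for every player.
So the Nash equilibrium is full contribution by all 11; the group earns 8.3 × 1.54 × 374 = 4780.47.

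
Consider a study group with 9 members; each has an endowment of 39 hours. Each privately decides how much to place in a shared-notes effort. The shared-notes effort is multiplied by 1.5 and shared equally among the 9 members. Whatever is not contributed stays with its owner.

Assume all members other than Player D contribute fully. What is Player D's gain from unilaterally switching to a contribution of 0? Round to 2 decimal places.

32.50 hours

Switching from a contribution of 39 to 0 lets Player D keep an extra 39 hours, but lowers the shared-notes effort by 39, which costs Player D their own share of that drop: 1.5/9 × 39 = 6.50.
Net gain = 39 − 6.50 = 32.50. The private return per contributed unit (0.1667) is below 1, so free-riding is indeed the best response regardless of what the others do.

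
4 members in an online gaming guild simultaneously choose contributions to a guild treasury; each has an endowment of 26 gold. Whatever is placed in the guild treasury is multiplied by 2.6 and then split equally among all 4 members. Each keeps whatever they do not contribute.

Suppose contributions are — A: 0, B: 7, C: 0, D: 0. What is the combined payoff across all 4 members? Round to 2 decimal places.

Total contributed: 0 + 7 + 0 + 0 = 7; total kept: 4 × 26 − 7 = 97.
The guild treasury pays out 2.6 × 7 = 18.20 in aggregate.
Group total = 97 + 18.20 = 115.20.

115.20 gold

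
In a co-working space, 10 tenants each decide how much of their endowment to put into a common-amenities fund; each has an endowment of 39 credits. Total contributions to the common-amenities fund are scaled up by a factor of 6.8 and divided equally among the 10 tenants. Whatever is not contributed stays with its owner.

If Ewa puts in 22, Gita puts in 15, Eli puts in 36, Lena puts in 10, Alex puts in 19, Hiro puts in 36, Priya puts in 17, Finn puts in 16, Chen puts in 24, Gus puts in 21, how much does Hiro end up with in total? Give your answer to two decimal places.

149.88 credits

Total contributed: 22 + 15 + 36 + 10 + 19 + 36 + 17 + 16 + 24 + 21 = 216.
Each receives 6.8 × 216 / 10 = 146.88 from the common-amenities fund.
Hiro keeps 39 − 36 = 3, so Hiro's payoff is 3 + 146.88 = 149.88.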